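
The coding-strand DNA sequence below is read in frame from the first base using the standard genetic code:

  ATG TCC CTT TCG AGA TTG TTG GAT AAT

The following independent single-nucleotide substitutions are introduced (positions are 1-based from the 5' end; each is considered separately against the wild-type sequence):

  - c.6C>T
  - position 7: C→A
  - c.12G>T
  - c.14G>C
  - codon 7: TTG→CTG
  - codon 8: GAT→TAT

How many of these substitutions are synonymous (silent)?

3

Codon 2: TCC (Ser) → TCT (Ser) — synonymous.
Codon 3: CTT (Leu) → ATT (Ile) — missense.
Codon 4: TCG (Ser) → TCT (Ser) — synonymous.
Codon 5: AGA (Arg) → ACA (Thr) — missense.
Codon 7: TTG (Leu) → CTG (Leu) — synonymous.
Codon 8: GAT (Asp) → TAT (Tyr) — missense.
Synonymous: 3 of 6.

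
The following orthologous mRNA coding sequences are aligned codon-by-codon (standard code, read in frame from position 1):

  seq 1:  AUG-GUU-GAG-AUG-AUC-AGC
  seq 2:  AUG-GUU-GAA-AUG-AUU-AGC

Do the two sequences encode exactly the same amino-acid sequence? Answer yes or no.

Codon 1: AUG Met / AUG Met — identical.
Codon 2: GUU Val / GUU Val — identical.
Codon 3: GAG Glu / GAA Glu — synonymous.
Codon 4: AUG Met / AUG Met — identical.
Codon 5: AUC Ile / AUU Ile — synonymous.
Codon 6: AGC Ser / AGC Ser — identical.
Nonsynonymous differences: 0 → same protein.

yes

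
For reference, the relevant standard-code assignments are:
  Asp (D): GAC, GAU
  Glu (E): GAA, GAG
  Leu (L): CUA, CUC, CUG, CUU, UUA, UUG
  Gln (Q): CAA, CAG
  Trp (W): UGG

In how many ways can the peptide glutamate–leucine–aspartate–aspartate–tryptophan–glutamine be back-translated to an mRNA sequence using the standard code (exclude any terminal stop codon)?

Glu: 2 codons.
Leu: 6 codons.
Asp: 2 codons.
Asp: 2 codons.
Trp: 1 codon.
Gln: 2 codons.
2 × 6 × 2 × 2 × 1 × 2 = 96.

96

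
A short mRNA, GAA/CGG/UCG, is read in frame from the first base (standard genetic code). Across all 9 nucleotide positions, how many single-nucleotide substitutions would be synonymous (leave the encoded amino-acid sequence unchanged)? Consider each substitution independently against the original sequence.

8

Codon 1 (GAA, Glu): 1 synonymous substitution.
Codon 2 (CGG, Arg): 4 synonymous substitutions.
Codon 3 (UCG, Ser): 3 synonymous substitutions.
Total: 1 + 4 + 3 = 8.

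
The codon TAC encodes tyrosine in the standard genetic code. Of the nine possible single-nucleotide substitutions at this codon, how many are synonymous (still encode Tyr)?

1

Position 1: none → 0 synonymous.
Position 2: none → 0 synonymous.
Position 3: TAT → 1 synonymous.
Total: 0 + 0 + 1 = 1.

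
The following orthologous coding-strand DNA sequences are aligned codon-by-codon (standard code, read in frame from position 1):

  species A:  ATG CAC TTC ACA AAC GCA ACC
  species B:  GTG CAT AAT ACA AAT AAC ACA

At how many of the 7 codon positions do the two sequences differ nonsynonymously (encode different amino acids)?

Codon 1: ATG Met / GTG Val — nonsynonymous.
Codon 2: CAC His / CAT His — synonymous.
Codon 3: TTC Phe / AAT Asn — nonsynonymous.
Codon 4: ACA Thr / ACA Thr — identical.
Codon 5: AAC Asn / AAT Asn — synonymous.
Codon 6: GCA Ala / AAC Asn — nonsynonymous.
Codon 7: ACC Thr / ACA Thr — synonymous.
Nonsynonymous differences: 3.

3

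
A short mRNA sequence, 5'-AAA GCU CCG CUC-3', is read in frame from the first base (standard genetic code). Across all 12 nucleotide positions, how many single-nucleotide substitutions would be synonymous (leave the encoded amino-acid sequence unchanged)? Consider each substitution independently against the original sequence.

Codon 1 (AAA, Lys): 1 synonymous substitution.
Codon 2 (GCU, Ala): 3 synonymous substitutions.
Codon 3 (CCG, Pro): 3 synonymous substitutions.
Codon 4 (CUC, Leu): 3 synonymous substitutions.
Total: 1 + 3 + 3 + 3 = 10.

10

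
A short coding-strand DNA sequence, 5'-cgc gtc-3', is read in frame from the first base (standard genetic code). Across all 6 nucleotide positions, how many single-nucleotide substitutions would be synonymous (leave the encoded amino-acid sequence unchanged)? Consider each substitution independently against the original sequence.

6

Codon 1 (CGC, Arg): 3 synonymous substitutions.
Codon 2 (GTC, Val): 3 synonymous substitutions.
Total: 3 + 3 = 6.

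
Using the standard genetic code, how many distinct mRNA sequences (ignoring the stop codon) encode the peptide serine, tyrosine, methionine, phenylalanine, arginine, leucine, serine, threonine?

20736

Ser: 6 codons.
Tyr: 2 codons.
Met: 1 codon.
Phe: 2 codons.
Arg: 6 codons.
Leu: 6 codons.
Ser: 6 codons.
Thr: 4 codons.
6 × 2 × 1 × 2 × 6 × 6 × 6 × 4 = 20736.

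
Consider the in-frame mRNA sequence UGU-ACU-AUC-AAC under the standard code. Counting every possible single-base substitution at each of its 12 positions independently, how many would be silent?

7

Codon 1 (UGU, Cys): 1 synonymous substitution.
Codon 2 (ACU, Thr): 3 synonymous substitutions.
Codon 3 (AUC, Ile): 2 synonymous substitutions.
Codon 4 (AAC, Asn): 1 synonymous substitution.
Total: 1 + 3 + 2 + 1 = 7.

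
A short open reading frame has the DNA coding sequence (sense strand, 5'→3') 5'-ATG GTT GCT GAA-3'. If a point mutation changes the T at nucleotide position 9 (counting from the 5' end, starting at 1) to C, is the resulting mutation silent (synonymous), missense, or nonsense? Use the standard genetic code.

Position 9 falls in codon 3: GCT → Ala.
After the substitution the codon is GCC → Ala.
Both encode Ala, so the change is synonymous.

silent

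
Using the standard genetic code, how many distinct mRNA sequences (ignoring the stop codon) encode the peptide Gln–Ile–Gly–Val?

Gln: 2 codons.
Ile: 3 codons.
Gly: 4 codons.
Val: 4 codons.
2 × 3 × 4 × 4 = 96.

96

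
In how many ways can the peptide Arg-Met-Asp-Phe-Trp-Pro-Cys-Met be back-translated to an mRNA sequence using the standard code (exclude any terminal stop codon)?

192

Arg: 6 codons.
Met: 1 codon.
Asp: 2 codons.
Phe: 2 codons.
Trp: 1 codon.
Pro: 4 codons.
Cys: 2 codons.
Met: 1 codon.
6 × 1 × 2 × 2 × 1 × 4 × 2 × 1 = 192.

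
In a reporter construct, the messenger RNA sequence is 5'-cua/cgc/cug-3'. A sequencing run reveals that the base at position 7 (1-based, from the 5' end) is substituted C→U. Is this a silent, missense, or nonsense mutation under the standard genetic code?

silent

Position 7 falls in codon 3: CUG → Leu.
After the substitution the codon is UUG → Leu.
Both encode Leu, so the change is synonymous.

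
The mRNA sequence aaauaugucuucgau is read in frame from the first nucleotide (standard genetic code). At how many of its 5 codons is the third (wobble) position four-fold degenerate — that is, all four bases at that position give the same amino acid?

Codon 1 AAA (Lys): third position 2-fold.
Codon 2 UAU (Tyr): third position 2-fold.
Codon 3 GUC (Val): third position 4-fold.
Codon 4 UUC (Phe): third position 2-fold.
Codon 5 GAU (Asp): third position 2-fold.
Four-fold degenerate third positions: 1.

1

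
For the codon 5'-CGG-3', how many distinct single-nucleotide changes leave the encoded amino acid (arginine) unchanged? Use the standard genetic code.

4

Position 1: AGG → 1 synonymous.
Position 2: none → 0 synonymous.
Position 3: CGU, CGC, CGA → 3 synonymous.
Total: 1 + 0 + 3 = 4.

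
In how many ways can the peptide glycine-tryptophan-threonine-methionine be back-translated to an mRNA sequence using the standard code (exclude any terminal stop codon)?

16

Gly: 4 codons.
Trp: 1 codon.
Thr: 4 codons.
Met: 1 codon.
4 × 1 × 4 × 1 = 16.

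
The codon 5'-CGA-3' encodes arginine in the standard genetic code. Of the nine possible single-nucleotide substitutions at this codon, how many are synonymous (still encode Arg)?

4

Position 1: AGA → 1 synonymous.
Position 2: none → 0 synonymous.
Position 3: CGU, CGC, CGG → 3 synonymous.
Total: 1 + 0 + 3 = 4.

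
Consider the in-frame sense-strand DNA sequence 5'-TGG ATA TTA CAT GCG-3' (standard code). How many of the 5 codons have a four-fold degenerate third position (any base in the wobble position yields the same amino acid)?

Codon 1 TGG (Trp): third position 1-fold.
Codon 2 ATA (Ile): third position 3-fold.
Codon 3 TTA (Leu): third position 2-fold.
Codon 4 CAT (His): third position 2-fold.
Codon 5 GCG (Ala): third position 4-fold.
Four-fold degenerate third positions: 1.

1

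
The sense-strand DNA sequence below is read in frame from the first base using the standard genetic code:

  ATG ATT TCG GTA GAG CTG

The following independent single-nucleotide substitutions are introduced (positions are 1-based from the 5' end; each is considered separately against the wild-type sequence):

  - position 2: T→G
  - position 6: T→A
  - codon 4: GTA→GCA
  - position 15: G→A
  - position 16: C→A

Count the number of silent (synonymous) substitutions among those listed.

2

Codon 1: ATG (Met) → AGG (Arg) — missense.
Codon 2: ATT (Ile) → ATA (Ile) — synonymous.
Codon 4: GTA (Val) → GCA (Ala) — missense.
Codon 5: GAG (Glu) → GAA (Glu) — synonymous.
Codon 6: CTG (Leu) → ATG (Met) — missense.
Synonymous: 2 of 5.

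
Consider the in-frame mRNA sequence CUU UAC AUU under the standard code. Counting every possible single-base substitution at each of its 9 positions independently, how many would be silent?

Codon 1 (CUU, Leu): 3 synonymous substitutions.
Codon 2 (UAC, Tyr): 1 synonymous substitution.
Codon 3 (AUU, Ile): 2 synonymous substitutions.
Total: 3 + 1 + 2 = 6.

6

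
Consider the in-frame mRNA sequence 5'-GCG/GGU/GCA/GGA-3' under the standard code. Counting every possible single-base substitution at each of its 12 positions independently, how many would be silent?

Codon 1 (GCG, Ala): 3 synonymous substitutions.
Codon 2 (GGU, Gly): 3 synonymous substitutions.
Codon 3 (GCA, Ala): 3 synonymous substitutions.
Codon 4 (GGA, Gly): 3 synonymous substitutions.
Total: 3 + 3 + 3 + 3 = 12.

12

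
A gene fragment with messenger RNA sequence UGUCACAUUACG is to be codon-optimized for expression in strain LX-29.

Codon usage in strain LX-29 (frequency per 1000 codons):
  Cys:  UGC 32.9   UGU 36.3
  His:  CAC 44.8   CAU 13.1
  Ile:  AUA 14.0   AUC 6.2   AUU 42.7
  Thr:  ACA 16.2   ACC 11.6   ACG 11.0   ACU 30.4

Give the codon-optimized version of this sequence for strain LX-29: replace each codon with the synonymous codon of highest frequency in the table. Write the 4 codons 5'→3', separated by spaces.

Codon 1 (Cys): best is UGU at 36.3.
Codon 2 (His): best is CAC at 44.8.
Codon 3 (Ile): best is AUU at 42.7.
Codon 4 (Thr): best is ACU at 30.4.

UGU CAC AUU ACU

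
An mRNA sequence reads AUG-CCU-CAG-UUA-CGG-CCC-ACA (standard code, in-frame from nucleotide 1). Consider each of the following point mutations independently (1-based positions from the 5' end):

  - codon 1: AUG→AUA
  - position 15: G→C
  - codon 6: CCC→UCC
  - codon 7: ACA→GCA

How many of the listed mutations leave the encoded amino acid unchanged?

1

Codon 1: AUG (Met) → AUA (Ile) — missense.
Codon 5: CGG (Arg) → CGC (Arg) — synonymous.
Codon 6: CCC (Pro) → UCC (Ser) — missense.
Codon 7: ACA (Thr) → GCA (Ala) — missense.
Synonymous: 1 of 4.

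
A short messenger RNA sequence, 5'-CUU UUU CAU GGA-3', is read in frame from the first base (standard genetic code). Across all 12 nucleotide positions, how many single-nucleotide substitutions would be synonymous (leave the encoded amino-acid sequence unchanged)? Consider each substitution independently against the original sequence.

8

Codon 1 (CUU, Leu): 3 synonymous substitutions.
Codon 2 (UUU, Phe): 1 synonymous substitution.
Codon 3 (CAU, His): 1 synonymous substitution.
Codon 4 (GGA, Gly): 3 synonymous substitutions.
Total: 3 + 1 + 1 + 3 = 8.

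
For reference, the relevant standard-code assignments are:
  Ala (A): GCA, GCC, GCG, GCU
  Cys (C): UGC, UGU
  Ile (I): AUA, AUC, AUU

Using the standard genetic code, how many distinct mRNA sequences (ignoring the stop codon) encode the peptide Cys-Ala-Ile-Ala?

Cys: 2 codons.
Ala: 4 codons.
Ile: 3 codons.
Ala: 4 codons.
2 × 4 × 3 × 4 = 96.

96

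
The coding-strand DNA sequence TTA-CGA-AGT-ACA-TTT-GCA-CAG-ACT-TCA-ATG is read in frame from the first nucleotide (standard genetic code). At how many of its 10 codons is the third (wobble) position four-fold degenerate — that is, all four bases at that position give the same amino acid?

5

Codon 1 TTA (Leu): third position 2-fold.
Codon 2 CGA (Arg): third position 4-fold.
Codon 3 AGT (Ser): third position 2-fold.
Codon 4 ACA (Thr): third position 4-fold.
Codon 5 TTT (Phe): third position 2-fold.
Codon 6 GCA (Ala): third position 4-fold.
Codon 7 CAG (Gln): third position 2-fold.
Codon 8 ACT (Thr): third position 4-fold.
Codon 9 TCA (Ser): third position 4-fold.
Codon 10 ATG (Met): third position 1-fold.
Four-fold degenerate third positions: 5.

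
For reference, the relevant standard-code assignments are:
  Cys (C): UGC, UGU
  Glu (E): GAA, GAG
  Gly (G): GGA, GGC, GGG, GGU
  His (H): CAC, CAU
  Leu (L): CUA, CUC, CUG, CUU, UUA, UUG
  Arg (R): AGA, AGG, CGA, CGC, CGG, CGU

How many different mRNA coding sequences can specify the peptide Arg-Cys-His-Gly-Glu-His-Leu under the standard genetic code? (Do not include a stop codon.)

Arg: 6 codons.
Cys: 2 codons.
His: 2 codons.
Gly: 4 codons.
Glu: 2 codons.
His: 2 codons.
Leu: 6 codons.
6 × 2 × 2 × 4 × 2 × 2 × 6 = 2304.

2304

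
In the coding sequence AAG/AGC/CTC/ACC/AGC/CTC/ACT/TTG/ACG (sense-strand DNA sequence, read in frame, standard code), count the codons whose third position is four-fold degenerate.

Codon 1 AAG (Lys): third position 2-fold.
Codon 2 AGC (Ser): third position 2-fold.
Codon 3 CTC (Leu): third position 4-fold.
Codon 4 ACC (Thr): third position 4-fold.
Codon 5 AGC (Ser): third position 2-fold.
Codon 6 CTC (Leu): third position 4-fold.
Codon 7 ACT (Thr): third position 4-fold.
Codon 8 TTG (Leu): third position 2-fold.
Codon 9 ACG (Thr): third position 4-fold.
Four-fold degenerate third positions: 5.

5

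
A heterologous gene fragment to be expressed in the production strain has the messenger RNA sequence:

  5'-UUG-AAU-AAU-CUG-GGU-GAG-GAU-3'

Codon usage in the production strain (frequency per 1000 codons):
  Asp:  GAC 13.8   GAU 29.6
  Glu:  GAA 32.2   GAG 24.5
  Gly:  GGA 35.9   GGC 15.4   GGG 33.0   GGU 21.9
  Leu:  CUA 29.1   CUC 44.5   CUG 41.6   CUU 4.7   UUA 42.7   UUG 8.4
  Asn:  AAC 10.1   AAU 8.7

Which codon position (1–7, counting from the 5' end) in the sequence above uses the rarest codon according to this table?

1

Codon 1 UUG (Leu): 8.4 per 1000.
Codon 2 AAU (Asn): 8.7 per 1000.
Codon 3 AAU (Asn): 8.7 per 1000.
Codon 4 CUG (Leu): 41.6 per 1000.
Codon 5 GGU (Gly): 21.9 per 1000.
Codon 6 GAG (Glu): 24.5 per 1000.
Codon 7 GAU (Asp): 29.6 per 1000.
Lowest frequency is 8.4 at codon 1.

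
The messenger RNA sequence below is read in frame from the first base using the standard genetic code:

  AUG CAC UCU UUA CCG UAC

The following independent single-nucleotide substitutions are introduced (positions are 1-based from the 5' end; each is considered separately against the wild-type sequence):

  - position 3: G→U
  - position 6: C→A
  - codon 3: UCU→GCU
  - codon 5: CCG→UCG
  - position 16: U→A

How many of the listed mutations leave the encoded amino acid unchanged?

0

Codon 1: AUG (Met) → AUU (Ile) — missense.
Codon 2: CAC (His) → CAA (Gln) — missense.
Codon 3: UCU (Ser) → GCU (Ala) — missense.
Codon 5: CCG (Pro) → UCG (Ser) — missense.
Codon 6: UAC (Tyr) → AAC (Asn) — missense.
Synonymous: 0 of 5.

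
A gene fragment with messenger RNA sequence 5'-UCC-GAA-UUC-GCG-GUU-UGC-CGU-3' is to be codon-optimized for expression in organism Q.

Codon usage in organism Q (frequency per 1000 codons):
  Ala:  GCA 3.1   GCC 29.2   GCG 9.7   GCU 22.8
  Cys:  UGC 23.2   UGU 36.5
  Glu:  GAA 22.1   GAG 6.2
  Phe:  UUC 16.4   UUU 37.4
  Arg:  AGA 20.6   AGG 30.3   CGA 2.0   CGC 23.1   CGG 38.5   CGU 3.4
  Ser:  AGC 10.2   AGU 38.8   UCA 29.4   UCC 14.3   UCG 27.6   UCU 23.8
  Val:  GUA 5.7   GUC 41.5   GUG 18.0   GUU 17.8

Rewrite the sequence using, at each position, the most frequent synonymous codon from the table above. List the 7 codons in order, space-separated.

AGU GAA UUU GCC GUC UGU CGG

Codon 1 (Ser): best is AGU at 38.8.
Codon 2 (Glu): best is GAA at 22.1.
Codon 3 (Phe): best is UUU at 37.4.
Codon 4 (Ala): best is GCC at 29.2.
Codon 5 (Val): best is GUC at 41.5.
Codon 6 (Cys): best is UGU at 36.5.
Codon 7 (Arg): best is CGG at 38.5.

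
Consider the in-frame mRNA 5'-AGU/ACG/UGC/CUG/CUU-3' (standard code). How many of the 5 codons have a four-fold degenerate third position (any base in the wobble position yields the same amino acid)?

3

Codon 1 AGU (Ser): third position 2-fold.
Codon 2 ACG (Thr): third position 4-fold.
Codon 3 UGC (Cys): third position 2-fold.
Codon 4 CUG (Leu): third position 4-fold.
Codon 5 CUU (Leu): third position 4-fold.
Four-fold degenerate third positions: 3.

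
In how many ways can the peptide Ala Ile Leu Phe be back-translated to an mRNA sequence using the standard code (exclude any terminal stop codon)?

144

Ala: 4 codons.
Ile: 3 codons.
Leu: 6 codons.
Phe: 2 codons.
4 × 3 × 6 × 2 = 144.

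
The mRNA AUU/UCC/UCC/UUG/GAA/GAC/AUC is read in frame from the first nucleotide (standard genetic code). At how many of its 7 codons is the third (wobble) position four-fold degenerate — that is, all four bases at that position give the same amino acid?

Codon 1 AUU (Ile): third position 3-fold.
Codon 2 UCC (Ser): third position 4-fold.
Codon 3 UCC (Ser): third position 4-fold.
Codon 4 UUG (Leu): third position 2-fold.
Codon 5 GAA (Glu): third position 2-fold.
Codon 6 GAC (Asp): third position 2-fold.
Codon 7 AUC (Ile): third position 3-fold.
Four-fold degenerate third positions: 2.

2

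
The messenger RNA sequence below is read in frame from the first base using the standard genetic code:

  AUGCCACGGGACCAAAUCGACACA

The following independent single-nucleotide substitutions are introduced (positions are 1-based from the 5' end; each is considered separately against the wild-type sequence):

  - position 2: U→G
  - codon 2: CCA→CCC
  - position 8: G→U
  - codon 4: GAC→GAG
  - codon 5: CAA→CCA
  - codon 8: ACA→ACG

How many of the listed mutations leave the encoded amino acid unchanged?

Codon 1: AUG (Met) → AGG (Arg) — missense.
Codon 2: CCA (Pro) → CCC (Pro) — synonymous.
Codon 3: CGG (Arg) → CUG (Leu) — missense.
Codon 4: GAC (Asp) → GAG (Glu) — missense.
Codon 5: CAA (Gln) → CCA (Pro) — missense.
Codon 8: ACA (Thr) → ACG (Thr) — synonymous.
Synonymous: 2 of 6.

2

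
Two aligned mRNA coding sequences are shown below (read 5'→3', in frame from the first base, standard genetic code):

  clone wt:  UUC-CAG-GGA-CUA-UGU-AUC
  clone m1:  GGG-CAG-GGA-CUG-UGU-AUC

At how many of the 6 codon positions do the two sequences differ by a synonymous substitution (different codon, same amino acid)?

Codon 1: UUC Phe / GGG Gly — nonsynonymous.
Codon 2: CAG Gln / CAG Gln — identical.
Codon 3: GGA Gly / GGA Gly — identical.
Codon 4: CUA Leu / CUG Leu — synonymous.
Codon 5: UGU Cys / UGU Cys — identical.
Codon 6: AUC Ile / AUC Ile — identical.
Synonymous differences: 1.

1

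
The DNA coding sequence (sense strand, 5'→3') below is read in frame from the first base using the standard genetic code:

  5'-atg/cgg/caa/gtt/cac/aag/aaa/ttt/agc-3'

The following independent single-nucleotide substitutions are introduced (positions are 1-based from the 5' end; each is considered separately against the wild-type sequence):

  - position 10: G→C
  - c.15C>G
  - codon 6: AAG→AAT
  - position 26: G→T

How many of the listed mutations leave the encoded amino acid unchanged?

0

Codon 4: GTT (Val) → CTT (Leu) — missense.
Codon 5: CAC (His) → CAG (Gln) — missense.
Codon 6: AAG (Lys) → AAT (Asn) — missense.
Codon 9: AGC (Ser) → ATC (Ile) — missense.
Synonymous: 0 of 4.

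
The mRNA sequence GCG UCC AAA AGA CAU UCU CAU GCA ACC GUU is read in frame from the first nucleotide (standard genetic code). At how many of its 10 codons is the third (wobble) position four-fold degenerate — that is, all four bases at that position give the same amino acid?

Codon 1 GCG (Ala): third position 4-fold.
Codon 2 UCC (Ser): third position 4-fold.
Codon 3 AAA (Lys): third position 2-fold.
Codon 4 AGA (Arg): third position 2-fold.
Codon 5 CAU (His): third position 2-fold.
Codon 6 UCU (Ser): third position 4-fold.
Codon 7 CAU (His): third position 2-fold.
Codon 8 GCA (Ala): third position 4-fold.
Codon 9 ACC (Thr): third position 4-fold.
Codon 10 GUU (Val): third position 4-fold.
Four-fold degenerate third positions: 6.

6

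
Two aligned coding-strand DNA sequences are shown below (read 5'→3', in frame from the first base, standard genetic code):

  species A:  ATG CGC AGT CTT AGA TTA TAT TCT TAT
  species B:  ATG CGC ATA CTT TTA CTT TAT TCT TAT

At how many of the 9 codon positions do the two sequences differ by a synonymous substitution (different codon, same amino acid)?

1

Codon 1: ATG Met / ATG Met — identical.
Codon 2: CGC Arg / CGC Arg — identical.
Codon 3: AGT Ser / ATA Ile — nonsynonymous.
Codon 4: CTT Leu / CTT Leu — identical.
Codon 5: AGA Arg / TTA Leu — nonsynonymous.
Codon 6: TTA Leu / CTT Leu — synonymous.
Codon 7: TAT Tyr / TAT Tyr — identical.
Codon 8: TCT Ser / TCT Ser — identical.
Codon 9: TAT Tyr / TAT Tyr — identical.
Synonymous differences: 1.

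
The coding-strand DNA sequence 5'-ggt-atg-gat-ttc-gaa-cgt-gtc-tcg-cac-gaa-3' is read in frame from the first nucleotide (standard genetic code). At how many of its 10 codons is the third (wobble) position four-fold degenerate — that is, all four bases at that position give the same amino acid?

4

Codon 1 GGT (Gly): third position 4-fold.
Codon 2 ATG (Met): third position 1-fold.
Codon 3 GAT (Asp): third position 2-fold.
Codon 4 TTC (Phe): third position 2-fold.
Codon 5 GAA (Glu): third position 2-fold.
Codon 6 CGT (Arg): third position 4-fold.
Codon 7 GTC (Val): third position 4-fold.
Codon 8 TCG (Ser): third position 4-fold.
Codon 9 CAC (His): third position 2-fold.
Codon 10 GAA (Glu): third position 2-fold.
Four-fold degenerate third positions: 4.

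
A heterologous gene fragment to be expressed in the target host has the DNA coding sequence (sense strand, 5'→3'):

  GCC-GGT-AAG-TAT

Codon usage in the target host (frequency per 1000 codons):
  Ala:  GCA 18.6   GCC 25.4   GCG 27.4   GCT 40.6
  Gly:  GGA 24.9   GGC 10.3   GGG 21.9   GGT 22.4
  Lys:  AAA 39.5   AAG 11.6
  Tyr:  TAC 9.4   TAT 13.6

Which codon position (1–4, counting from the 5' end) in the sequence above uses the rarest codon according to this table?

3

Codon 1 GCC (Ala): 25.4 per 1000.
Codon 2 GGT (Gly): 22.4 per 1000.
Codon 3 AAG (Lys): 11.6 per 1000.
Codon 4 TAT (Tyr): 13.6 per 1000.
Lowest frequency is 11.6 at codon 3.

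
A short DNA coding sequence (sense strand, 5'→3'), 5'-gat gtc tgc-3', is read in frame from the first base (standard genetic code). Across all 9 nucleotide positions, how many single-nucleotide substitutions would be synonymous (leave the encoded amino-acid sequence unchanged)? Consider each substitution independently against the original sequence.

5

Codon 1 (GAT, Asp): 1 synonymous substitution.
Codon 2 (GTC, Val): 3 synonymous substitutions.
Codon 3 (TGC, Cys): 1 synonymous substitution.
Total: 1 + 3 + 1 = 5.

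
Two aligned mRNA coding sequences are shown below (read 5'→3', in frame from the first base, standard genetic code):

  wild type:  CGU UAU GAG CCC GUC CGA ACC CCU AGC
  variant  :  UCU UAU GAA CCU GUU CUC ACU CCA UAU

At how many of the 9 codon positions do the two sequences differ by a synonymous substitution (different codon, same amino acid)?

Codon 1: CGU Arg / UCU Ser — nonsynonymous.
Codon 2: UAU Tyr / UAU Tyr — identical.
Codon 3: GAG Glu / GAA Glu — synonymous.
Codon 4: CCC Pro / CCU Pro — synonymous.
Codon 5: GUC Val / GUU Val — synonymous.
Codon 6: CGA Arg / CUC Leu — nonsynonymous.
Codon 7: ACC Thr / ACU Thr — synonymous.
Codon 8: CCU Pro / CCA Pro — synonymous.
Codon 9: AGC Ser / UAU Tyr — nonsynonymous.
Synonymous differences: 5.

5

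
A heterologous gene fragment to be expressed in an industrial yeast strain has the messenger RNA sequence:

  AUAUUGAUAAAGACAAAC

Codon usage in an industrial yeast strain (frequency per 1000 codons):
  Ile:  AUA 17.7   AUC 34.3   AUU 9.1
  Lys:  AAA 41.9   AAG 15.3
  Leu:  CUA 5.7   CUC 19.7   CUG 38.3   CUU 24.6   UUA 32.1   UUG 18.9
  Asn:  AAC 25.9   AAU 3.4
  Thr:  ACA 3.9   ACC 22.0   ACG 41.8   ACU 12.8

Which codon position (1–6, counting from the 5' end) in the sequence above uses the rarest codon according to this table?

5

Codon 1 AUA (Ile): 17.7 per 1000.
Codon 2 UUG (Leu): 18.9 per 1000.
Codon 3 AUA (Ile): 17.7 per 1000.
Codon 4 AAG (Lys): 15.3 per 1000.
Codon 5 ACA (Thr): 3.9 per 1000.
Codon 6 AAC (Asn): 25.9 per 1000.
Lowest frequency is 3.9 at codon 5.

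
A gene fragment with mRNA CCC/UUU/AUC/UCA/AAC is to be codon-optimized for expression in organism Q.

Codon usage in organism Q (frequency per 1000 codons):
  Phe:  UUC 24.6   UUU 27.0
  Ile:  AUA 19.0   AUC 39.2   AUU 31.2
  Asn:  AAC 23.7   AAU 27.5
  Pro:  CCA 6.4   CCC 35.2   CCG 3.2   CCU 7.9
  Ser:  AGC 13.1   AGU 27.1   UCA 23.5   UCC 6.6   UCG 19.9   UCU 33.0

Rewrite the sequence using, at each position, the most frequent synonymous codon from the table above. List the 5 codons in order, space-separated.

Codon 1 (Pro): best is CCC at 35.2.
Codon 2 (Phe): best is UUU at 27.0.
Codon 3 (Ile): best is AUC at 39.2.
Codon 4 (Ser): best is UCU at 33.0.
Codon 5 (Asn): best is AAU at 27.5.

CCC UUU AUC UCU AAU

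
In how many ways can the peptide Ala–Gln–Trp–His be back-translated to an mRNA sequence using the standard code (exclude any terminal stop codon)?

Ala: 4 codons.
Gln: 2 codons.
Trp: 1 codon.
His: 2 codons.
4 × 2 × 1 × 2 = 16.

16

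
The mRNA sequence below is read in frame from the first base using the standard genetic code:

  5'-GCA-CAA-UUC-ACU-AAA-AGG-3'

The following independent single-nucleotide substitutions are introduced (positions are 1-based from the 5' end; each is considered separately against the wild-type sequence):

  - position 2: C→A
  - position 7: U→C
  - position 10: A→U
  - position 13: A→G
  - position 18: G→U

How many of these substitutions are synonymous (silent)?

0

Codon 1: GCA (Ala) → GAA (Glu) — missense.
Codon 3: UUC (Phe) → CUC (Leu) — missense.
Codon 4: ACU (Thr) → UCU (Ser) — missense.
Codon 5: AAA (Lys) → GAA (Glu) — missense.
Codon 6: AGG (Arg) → AGU (Ser) — missense.
Synonymous: 0 of 5.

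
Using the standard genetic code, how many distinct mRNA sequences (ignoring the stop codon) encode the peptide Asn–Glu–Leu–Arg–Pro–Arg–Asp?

6912

Asn: 2 codons.
Glu: 2 codons.
Leu: 6 codons.
Arg: 6 codons.
Pro: 4 codons.
Arg: 6 codons.
Asp: 2 codons.
2 × 2 × 6 × 6 × 4 × 6 × 2 = 6912.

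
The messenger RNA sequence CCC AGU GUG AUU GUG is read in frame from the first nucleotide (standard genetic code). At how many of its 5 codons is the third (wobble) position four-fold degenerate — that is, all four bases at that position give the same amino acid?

3

Codon 1 CCC (Pro): third position 4-fold.
Codon 2 AGU (Ser): third position 2-fold.
Codon 3 GUG (Val): third position 4-fold.
Codon 4 AUU (Ile): third position 3-fold.
Codon 5 GUG (Val): third position 4-fold.
Four-fold degenerate third positions: 3.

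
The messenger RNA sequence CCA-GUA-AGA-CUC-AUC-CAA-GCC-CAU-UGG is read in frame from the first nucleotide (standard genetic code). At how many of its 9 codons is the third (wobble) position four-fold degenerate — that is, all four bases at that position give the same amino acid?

Codon 1 CCA (Pro): third position 4-fold.
Codon 2 GUA (Val): third position 4-fold.
Codon 3 AGA (Arg): third position 2-fold.
Codon 4 CUC (Leu): third position 4-fold.
Codon 5 AUC (Ile): third position 3-fold.
Codon 6 CAA (Gln): third position 2-fold.
Codon 7 GCC (Ala): third position 4-fold.
Codon 8 CAU (His): third position 2-fold.
Codon 9 UGG (Trp): third position 1-fold.
Four-fold degenerate third positions: 4.

4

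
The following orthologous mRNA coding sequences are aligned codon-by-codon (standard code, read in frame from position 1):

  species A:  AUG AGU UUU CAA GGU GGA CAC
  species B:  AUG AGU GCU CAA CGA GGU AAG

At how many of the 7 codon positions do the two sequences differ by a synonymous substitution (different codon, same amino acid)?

1

Codon 1: AUG Met / AUG Met — identical.
Codon 2: AGU Ser / AGU Ser — identical.
Codon 3: UUU Phe / GCU Ala — nonsynonymous.
Codon 4: CAA Gln / CAA Gln — identical.
Codon 5: GGU Gly / CGA Arg — nonsynonymous.
Codon 6: GGA Gly / GGU Gly — synonymous.
Codon 7: CAC His / AAG Lys — nonsynonymous.
Synonymous differences: 1.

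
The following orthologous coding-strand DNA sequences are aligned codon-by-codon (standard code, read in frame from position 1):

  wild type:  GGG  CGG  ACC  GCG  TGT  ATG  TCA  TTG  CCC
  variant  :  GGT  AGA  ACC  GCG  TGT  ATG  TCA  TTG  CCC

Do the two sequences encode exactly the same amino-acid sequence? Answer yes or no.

yes

Codon 1: GGG Gly / GGT Gly — synonymous.
Codon 2: CGG Arg / AGA Arg — synonymous.
Codon 3: ACC Thr / ACC Thr — identical.
Codon 4: GCG Ala / GCG Ala — identical.
Codon 5: TGT Cys / TGT Cys — identical.
Codon 6: ATG Met / ATG Met — identical.
Codon 7: TCA Ser / TCA Ser — identical.
Codon 8: TTG Leu / TTG Leu — identical.
Codon 9: CCC Pro / CCC Pro — identical.
Nonsynonymous differences: 0 → same protein.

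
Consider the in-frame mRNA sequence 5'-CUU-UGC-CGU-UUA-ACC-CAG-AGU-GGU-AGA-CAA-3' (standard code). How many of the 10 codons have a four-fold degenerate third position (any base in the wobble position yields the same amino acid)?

4

Codon 1 CUU (Leu): third position 4-fold.
Codon 2 UGC (Cys): third position 2-fold.
Codon 3 CGU (Arg): third position 4-fold.
Codon 4 UUA (Leu): third position 2-fold.
Codon 5 ACC (Thr): third position 4-fold.
Codon 6 CAG (Gln): third position 2-fold.
Codon 7 AGU (Ser): third position 2-fold.
Codon 8 GGU (Gly): third position 4-fold.
Codon 9 AGA (Arg): third position 2-fold.
Codon 10 CAA (Gln): third position 2-fold.
Four-fold degenerate third positions: 4.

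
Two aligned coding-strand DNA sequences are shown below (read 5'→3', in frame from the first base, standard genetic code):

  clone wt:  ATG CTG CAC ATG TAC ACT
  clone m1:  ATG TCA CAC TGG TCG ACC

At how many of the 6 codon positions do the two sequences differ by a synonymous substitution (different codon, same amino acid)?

Codon 1: ATG Met / ATG Met — identical.
Codon 2: CTG Leu / TCA Ser — nonsynonymous.
Codon 3: CAC His / CAC His — identical.
Codon 4: ATG Met / TGG Trp — nonsynonymous.
Codon 5: TAC Tyr / TCG Ser — nonsynonymous.
Codon 6: ACT Thr / ACC Thr — synonymous.
Synonymous differences: 1.

1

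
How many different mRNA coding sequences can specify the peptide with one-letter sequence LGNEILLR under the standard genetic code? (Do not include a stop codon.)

62208

Leu: 6 codons.
Gly: 4 codons.
Asn: 2 codons.
Glu: 2 codons.
Ile: 3 codons.
Leu: 6 codons.
Leu: 6 codons.
Arg: 6 codons.
6 × 4 × 2 × 2 × 3 × 6 × 6 × 6 = 62208.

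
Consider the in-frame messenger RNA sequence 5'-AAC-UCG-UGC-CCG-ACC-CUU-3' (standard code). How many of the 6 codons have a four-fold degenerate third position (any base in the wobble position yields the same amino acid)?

4

Codon 1 AAC (Asn): third position 2-fold.
Codon 2 UCG (Ser): third position 4-fold.
Codon 3 UGC (Cys): third position 2-fold.
Codon 4 CCG (Pro): third position 4-fold.
Codon 5 ACC (Thr): third position 4-fold.
Codon 6 CUU (Leu): third position 4-fold.
Four-fold degenerate third positions: 4.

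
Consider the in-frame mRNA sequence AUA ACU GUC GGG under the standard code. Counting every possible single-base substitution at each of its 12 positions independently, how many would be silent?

Codon 1 (AUA, Ile): 2 synonymous substitutions.
Codon 2 (ACU, Thr): 3 synonymous substitutions.
Codon 3 (GUC, Val): 3 synonymous substitutions.
Codon 4 (GGG, Gly): 3 synonymous substitutions.
Total: 2 + 3 + 3 + 3 = 11.

11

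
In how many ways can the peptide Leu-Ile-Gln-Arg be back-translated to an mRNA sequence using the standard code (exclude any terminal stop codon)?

Leu: 6 codons.
Ile: 3 codons.
Gln: 2 codons.
Arg: 6 codons.
6 × 3 × 2 × 6 = 216.

216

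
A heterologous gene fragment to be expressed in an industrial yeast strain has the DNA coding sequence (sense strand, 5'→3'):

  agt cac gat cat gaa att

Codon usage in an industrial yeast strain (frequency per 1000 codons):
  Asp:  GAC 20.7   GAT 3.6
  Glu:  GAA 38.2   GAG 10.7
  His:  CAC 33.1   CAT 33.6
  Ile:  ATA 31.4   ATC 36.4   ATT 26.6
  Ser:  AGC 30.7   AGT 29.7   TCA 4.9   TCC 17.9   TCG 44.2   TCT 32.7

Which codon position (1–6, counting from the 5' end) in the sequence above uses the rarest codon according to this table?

Codon 1 AGT (Ser): 29.7 per 1000.
Codon 2 CAC (His): 33.1 per 1000.
Codon 3 GAT (Asp): 3.6 per 1000.
Codon 4 CAT (His): 33.6 per 1000.
Codon 5 GAA (Glu): 38.2 per 1000.
Codon 6 ATT (Ile): 26.6 per 1000.
Lowest frequency is 3.6 at codon 3.

3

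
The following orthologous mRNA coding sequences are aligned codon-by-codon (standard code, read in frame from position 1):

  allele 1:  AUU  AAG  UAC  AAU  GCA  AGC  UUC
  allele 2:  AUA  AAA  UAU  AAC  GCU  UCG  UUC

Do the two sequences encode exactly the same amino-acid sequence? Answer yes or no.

Codon 1: AUU Ile / AUA Ile — synonymous.
Codon 2: AAG Lys / AAA Lys — synonymous.
Codon 3: UAC Tyr / UAU Tyr — synonymous.
Codon 4: AAU Asn / AAC Asn — synonymous.
Codon 5: GCA Ala / GCU Ala — synonymous.
Codon 6: AGC Ser / UCG Ser — synonymous.
Codon 7: UUC Phe / UUC Phe — identical.
Nonsynonymous differences: 0 → same protein.

yes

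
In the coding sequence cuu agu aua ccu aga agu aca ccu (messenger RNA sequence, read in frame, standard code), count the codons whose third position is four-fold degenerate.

4

Codon 1 CUU (Leu): third position 4-fold.
Codon 2 AGU (Ser): third position 2-fold.
Codon 3 AUA (Ile): third position 3-fold.
Codon 4 CCU (Pro): third position 4-fold.
Codon 5 AGA (Arg): third position 2-fold.
Codon 6 AGU (Ser): third position 2-fold.
Codon 7 ACA (Thr): third position 4-fold.
Codon 8 CCU (Pro): third position 4-fold.
Four-fold degenerate third positions: 4.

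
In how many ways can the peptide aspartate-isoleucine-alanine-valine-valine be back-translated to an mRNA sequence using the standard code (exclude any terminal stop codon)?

384

Asp: 2 codons.
Ile: 3 codons.
Ala: 4 codons.
Val: 4 codons.
Val: 4 codons.
2 × 3 × 4 × 4 × 4 = 384.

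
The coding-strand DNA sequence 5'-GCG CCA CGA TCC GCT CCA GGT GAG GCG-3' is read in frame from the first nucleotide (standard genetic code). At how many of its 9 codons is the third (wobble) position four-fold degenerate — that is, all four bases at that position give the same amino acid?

8

Codon 1 GCG (Ala): third position 4-fold.
Codon 2 CCA (Pro): third position 4-fold.
Codon 3 CGA (Arg): third position 4-fold.
Codon 4 TCC (Ser): third position 4-fold.
Codon 5 GCT (Ala): third position 4-fold.
Codon 6 CCA (Pro): third position 4-fold.
Codon 7 GGT (Gly): third position 4-fold.
Codon 8 GAG (Glu): third position 2-fold.
Codon 9 GCG (Ala): third position 4-fold.
Four-fold degenerate third positions: 8.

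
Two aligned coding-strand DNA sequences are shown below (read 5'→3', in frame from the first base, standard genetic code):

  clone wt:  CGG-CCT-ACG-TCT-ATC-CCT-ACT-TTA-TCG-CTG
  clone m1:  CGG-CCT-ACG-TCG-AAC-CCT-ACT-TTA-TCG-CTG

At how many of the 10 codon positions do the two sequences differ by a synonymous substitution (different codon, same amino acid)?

Codon 1: CGG Arg / CGG Arg — identical.
Codon 2: CCT Pro / CCT Pro — identical.
Codon 3: ACG Thr / ACG Thr — identical.
Codon 4: TCT Ser / TCG Ser — synonymous.
Codon 5: ATC Ile / AAC Asn — nonsynonymous.
Codon 6: CCT Pro / CCT Pro — identical.
Codon 7: ACT Thr / ACT Thr — identical.
Codon 8: TTA Leu / TTA Leu — identical.
Codon 9: TCG Ser / TCG Ser — identical.
Codon 10: CTG Leu / CTG Leu — identical.
Synonymous differences: 1.

1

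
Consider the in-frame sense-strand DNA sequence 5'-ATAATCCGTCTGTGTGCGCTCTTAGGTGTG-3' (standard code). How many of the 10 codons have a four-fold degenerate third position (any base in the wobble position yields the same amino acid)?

6

Codon 1 ATA (Ile): third position 3-fold.
Codon 2 ATC (Ile): third position 3-fold.
Codon 3 CGT (Arg): third position 4-fold.
Codon 4 CTG (Leu): third position 4-fold.
Codon 5 TGT (Cys): third position 2-fold.
Codon 6 GCG (Ala): third position 4-fold.
Codon 7 CTC (Leu): third position 4-fold.
Codon 8 TTA (Leu): third position 2-fold.
Codon 9 GGT (Gly): third position 4-fold.
Codon 10 GTG (Val): third position 4-fold.
Four-fold degenerate third positions: 6.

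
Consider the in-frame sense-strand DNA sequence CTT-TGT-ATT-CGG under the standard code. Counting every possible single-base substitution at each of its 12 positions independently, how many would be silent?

10

Codon 1 (CTT, Leu): 3 synonymous substitutions.
Codon 2 (TGT, Cys): 1 synonymous substitution.
Codon 3 (ATT, Ile): 2 synonymous substitutions.
Codon 4 (CGG, Arg): 4 synonymous substitutions.
Total: 3 + 1 + 2 + 4 = 10.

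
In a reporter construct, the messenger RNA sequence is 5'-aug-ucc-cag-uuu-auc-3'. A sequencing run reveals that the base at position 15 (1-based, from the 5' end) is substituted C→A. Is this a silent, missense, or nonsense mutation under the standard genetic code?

silent

Position 15 falls in codon 5: AUC → Ile.
After the substitution the codon is AUA → Ile.
Both encode Ile, so the change is synonymous.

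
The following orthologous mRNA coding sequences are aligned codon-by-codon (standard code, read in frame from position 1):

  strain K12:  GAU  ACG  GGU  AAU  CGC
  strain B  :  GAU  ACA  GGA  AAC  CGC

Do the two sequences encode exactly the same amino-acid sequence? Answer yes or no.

yes

Codon 1: GAU Asp / GAU Asp — identical.
Codon 2: ACG Thr / ACA Thr — synonymous.
Codon 3: GGU Gly / GGA Gly — synonymous.
Codon 4: AAU Asn / AAC Asn — synonymous.
Codon 5: CGC Arg / CGC Arg — identical.
Nonsynonymous differences: 0 → same protein.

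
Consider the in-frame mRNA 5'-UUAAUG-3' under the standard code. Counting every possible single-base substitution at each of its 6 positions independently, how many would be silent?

2

Codon 1 (UUA, Leu): 2 synonymous substitutions.
Codon 2 (AUG, Met): 0 synonymous substitutions.
Total: 2 + 0 = 2.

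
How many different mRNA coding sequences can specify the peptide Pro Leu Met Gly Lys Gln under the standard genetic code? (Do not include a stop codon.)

384

Pro: 4 codons.
Leu: 6 codons.
Met: 1 codon.
Gly: 4 codons.
Lys: 2 codons.
Gln: 2 codons.
4 × 6 × 1 × 4 × 2 × 2 = 384.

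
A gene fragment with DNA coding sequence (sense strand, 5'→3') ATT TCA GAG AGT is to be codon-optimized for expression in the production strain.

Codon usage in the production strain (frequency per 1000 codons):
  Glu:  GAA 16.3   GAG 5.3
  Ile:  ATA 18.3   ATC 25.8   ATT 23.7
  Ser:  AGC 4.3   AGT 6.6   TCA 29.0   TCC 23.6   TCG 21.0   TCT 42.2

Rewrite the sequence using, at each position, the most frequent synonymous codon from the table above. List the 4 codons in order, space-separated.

Codon 1 (Ile): best is ATC at 25.8.
Codon 2 (Ser): best is TCT at 42.2.
Codon 3 (Glu): best is GAA at 16.3.
Codon 4 (Ser): best is TCT at 42.2.

ATC TCT GAA TCT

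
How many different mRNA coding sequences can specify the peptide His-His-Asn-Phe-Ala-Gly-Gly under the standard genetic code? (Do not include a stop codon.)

1024

His: 2 codons.
His: 2 codons.
Asn: 2 codons.
Phe: 2 codons.
Ala: 4 codons.
Gly: 4 codons.
Gly: 4 codons.
2 × 2 × 2 × 2 × 4 × 4 × 4 = 1024.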